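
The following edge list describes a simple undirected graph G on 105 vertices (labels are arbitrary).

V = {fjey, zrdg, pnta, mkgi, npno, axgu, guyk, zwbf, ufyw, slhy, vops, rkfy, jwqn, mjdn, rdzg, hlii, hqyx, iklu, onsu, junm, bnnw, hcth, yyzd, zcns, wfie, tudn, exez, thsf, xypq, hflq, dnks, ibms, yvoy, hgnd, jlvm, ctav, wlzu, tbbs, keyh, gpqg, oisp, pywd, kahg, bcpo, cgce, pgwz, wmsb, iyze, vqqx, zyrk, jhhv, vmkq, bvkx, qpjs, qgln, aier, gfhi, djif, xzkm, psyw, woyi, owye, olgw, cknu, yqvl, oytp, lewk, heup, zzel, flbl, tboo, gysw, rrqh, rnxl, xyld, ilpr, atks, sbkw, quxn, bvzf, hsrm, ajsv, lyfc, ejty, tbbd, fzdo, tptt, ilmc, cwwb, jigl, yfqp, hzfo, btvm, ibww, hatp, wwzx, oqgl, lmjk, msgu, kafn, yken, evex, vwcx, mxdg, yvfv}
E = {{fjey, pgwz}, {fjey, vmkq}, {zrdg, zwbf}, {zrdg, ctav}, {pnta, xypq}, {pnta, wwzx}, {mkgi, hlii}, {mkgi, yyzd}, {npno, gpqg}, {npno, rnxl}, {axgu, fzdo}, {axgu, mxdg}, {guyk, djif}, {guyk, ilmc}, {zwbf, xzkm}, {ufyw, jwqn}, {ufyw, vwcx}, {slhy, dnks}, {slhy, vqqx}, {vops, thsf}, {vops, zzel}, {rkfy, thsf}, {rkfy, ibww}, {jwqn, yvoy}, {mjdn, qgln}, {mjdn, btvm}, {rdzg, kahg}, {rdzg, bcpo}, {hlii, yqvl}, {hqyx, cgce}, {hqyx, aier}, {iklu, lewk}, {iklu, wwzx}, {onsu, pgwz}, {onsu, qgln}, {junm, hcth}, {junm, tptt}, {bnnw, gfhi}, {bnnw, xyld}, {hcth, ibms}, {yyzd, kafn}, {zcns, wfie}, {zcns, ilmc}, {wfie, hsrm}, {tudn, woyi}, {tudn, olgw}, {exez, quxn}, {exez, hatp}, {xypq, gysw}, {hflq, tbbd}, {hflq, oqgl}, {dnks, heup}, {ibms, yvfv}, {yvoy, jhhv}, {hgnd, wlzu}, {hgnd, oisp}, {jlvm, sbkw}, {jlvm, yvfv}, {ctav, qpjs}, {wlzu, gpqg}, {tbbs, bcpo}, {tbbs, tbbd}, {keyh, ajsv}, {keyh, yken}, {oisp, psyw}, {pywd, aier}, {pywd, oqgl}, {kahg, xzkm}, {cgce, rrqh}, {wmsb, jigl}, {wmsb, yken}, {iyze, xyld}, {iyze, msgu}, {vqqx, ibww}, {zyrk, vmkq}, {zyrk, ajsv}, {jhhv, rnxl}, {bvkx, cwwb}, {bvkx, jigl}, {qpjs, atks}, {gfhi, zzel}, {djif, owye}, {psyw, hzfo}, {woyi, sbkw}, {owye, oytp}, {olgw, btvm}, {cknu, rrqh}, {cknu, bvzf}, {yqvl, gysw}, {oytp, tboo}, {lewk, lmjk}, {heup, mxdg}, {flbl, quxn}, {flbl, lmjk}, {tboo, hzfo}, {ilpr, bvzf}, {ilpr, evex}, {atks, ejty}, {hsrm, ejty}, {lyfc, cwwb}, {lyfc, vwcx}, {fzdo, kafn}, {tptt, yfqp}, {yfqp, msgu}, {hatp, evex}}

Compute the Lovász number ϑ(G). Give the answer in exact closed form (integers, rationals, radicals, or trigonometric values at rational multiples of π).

Vertex axgu has 2 neighbors: fzdo, mxdg.
N(pgwz) = {fjey, onsu}, |N(pgwz)| = 2.
N(gpqg) = {npno, wlzu}, |N(gpqg)| = 2.
N(wfie) = {zcns, hsrm}, |N(wfie)| = 2.
G on 105 vertices is 2-regular; the odd cycle C_{105}.
Distinct eigenvalues (to 6 d.p.): [2.0, 1.99642, 1.985694, 1.967859, 1.94298, 1.911146, 1.87247, 1.827091, 1.775172, 1.716898, 1.652478, 1.582142, 1.506143, 1.424752, 1.338261, 1.24698, 1.151234, 1.051368, 0.947737, 0.840714, 0.730682, 0.618034, 0.503174, 0.386512, 0.268467, 0.14946, 0.029919, -0.08973, -0.209057, -0.327636, -0.445042, -0.560855, -0.67466, -0.78605, -0.894626, -1.0, -1.101794, -1.199644, -1.293199, -1.382125, -1.466104, -1.544834, -1.618034, -1.685442, -1.746816, -1.801938, -1.850609, -1.892655, -1.927926, -1.956295, -1.977662, -1.991949, -1.999105].
Lovász: ϑ = −105(-2*cos(pi/105))/(2+-(-1)*2*cos(pi/105)) = 105*cos(pi/105)/(cos(pi/105) + 1).
≈ 52.48825 (to 5 d.p.).
52 ≤ 105*cos(pi/105)/(cos(pi/105) + 1) ≤ 53: both strict.

105*cos(pi/105)/(cos(pi/105) + 1)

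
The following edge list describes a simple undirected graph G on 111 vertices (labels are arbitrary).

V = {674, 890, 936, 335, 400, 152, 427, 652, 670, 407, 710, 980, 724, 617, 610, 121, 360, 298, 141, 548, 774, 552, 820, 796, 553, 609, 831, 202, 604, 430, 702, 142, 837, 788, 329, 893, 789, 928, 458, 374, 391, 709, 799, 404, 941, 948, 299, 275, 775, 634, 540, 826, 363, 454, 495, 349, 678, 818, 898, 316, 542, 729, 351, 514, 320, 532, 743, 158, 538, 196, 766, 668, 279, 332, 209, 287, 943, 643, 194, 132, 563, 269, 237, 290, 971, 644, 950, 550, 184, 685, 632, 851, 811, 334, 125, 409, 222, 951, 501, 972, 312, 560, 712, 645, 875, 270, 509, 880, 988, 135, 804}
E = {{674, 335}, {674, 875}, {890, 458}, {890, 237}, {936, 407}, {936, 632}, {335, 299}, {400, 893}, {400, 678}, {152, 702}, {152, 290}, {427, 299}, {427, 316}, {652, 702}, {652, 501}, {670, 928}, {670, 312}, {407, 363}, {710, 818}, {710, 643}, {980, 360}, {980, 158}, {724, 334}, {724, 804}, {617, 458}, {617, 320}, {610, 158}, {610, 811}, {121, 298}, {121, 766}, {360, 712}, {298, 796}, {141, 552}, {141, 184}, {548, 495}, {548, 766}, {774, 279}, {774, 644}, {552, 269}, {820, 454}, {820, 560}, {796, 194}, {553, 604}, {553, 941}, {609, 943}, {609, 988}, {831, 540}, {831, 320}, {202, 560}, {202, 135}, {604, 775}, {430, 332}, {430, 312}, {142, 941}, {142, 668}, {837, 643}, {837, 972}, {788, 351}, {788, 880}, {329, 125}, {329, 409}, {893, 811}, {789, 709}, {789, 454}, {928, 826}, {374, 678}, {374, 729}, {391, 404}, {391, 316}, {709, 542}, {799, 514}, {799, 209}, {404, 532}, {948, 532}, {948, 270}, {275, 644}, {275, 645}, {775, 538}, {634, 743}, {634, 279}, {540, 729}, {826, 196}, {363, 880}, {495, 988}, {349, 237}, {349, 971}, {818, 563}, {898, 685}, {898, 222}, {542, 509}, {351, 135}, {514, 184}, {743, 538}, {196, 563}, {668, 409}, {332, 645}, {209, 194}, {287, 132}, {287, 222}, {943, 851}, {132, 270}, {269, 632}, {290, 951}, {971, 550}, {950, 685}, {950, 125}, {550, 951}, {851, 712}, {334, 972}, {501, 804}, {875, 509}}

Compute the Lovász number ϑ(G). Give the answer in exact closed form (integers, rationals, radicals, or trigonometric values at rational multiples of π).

111*cos(pi/111)/(cos(pi/111) + 1)

N(316) = {427, 391}, |N(316)| = 2.
deg(644) = 2; N(644) = {774, 275}.
N(685) = {898, 950}, |N(685)| = 2.
N(349) = {237, 971}, |N(349)| = 2.
111-vertex 2-regular graph: connected 2-regular on 111 ⇒ C_{111}.
The 56 distinct eigenvalues: [2.0, 1.9968, 1.9872, 1.97123, 1.94895, 1.92043, 1.88575, 1.84504, 1.79841, 1.74603, 1.68805, 1.62466, 1.55607, 1.4825, 1.40417, 1.32135, 1.23429, 1.14329, 1.04861, 0.95058, 0.84951, 0.74571, 0.63953, 0.53129, 0.42136, 0.31007, 0.19779, 0.08488, -0.0283, -0.1414, -0.25404, -0.36586, -0.47652, -0.58565, -0.6929, -0.79793, -0.90041, -1.0, -1.09639, -1.18927, -1.27833, -1.36331, -1.44391, -1.51989, -1.591, -1.65702, -1.71773, -1.77293, -1.82246, -1.86614, -1.90385, -1.93547, -1.96088, -1.98001, -1.99279, -1.9992].
With N=111: ϑ(G) = 111·(-(-1)*2*cos(pi/111))/(2−(-2*cos(pi/111))) = 111*cos(pi/111)/(cos(pi/111) + 1).
= 55.488884097… (decimal).
55 ≤ 111*cos(pi/111)/(cos(pi/111) + 1) ≤ 56: both strict.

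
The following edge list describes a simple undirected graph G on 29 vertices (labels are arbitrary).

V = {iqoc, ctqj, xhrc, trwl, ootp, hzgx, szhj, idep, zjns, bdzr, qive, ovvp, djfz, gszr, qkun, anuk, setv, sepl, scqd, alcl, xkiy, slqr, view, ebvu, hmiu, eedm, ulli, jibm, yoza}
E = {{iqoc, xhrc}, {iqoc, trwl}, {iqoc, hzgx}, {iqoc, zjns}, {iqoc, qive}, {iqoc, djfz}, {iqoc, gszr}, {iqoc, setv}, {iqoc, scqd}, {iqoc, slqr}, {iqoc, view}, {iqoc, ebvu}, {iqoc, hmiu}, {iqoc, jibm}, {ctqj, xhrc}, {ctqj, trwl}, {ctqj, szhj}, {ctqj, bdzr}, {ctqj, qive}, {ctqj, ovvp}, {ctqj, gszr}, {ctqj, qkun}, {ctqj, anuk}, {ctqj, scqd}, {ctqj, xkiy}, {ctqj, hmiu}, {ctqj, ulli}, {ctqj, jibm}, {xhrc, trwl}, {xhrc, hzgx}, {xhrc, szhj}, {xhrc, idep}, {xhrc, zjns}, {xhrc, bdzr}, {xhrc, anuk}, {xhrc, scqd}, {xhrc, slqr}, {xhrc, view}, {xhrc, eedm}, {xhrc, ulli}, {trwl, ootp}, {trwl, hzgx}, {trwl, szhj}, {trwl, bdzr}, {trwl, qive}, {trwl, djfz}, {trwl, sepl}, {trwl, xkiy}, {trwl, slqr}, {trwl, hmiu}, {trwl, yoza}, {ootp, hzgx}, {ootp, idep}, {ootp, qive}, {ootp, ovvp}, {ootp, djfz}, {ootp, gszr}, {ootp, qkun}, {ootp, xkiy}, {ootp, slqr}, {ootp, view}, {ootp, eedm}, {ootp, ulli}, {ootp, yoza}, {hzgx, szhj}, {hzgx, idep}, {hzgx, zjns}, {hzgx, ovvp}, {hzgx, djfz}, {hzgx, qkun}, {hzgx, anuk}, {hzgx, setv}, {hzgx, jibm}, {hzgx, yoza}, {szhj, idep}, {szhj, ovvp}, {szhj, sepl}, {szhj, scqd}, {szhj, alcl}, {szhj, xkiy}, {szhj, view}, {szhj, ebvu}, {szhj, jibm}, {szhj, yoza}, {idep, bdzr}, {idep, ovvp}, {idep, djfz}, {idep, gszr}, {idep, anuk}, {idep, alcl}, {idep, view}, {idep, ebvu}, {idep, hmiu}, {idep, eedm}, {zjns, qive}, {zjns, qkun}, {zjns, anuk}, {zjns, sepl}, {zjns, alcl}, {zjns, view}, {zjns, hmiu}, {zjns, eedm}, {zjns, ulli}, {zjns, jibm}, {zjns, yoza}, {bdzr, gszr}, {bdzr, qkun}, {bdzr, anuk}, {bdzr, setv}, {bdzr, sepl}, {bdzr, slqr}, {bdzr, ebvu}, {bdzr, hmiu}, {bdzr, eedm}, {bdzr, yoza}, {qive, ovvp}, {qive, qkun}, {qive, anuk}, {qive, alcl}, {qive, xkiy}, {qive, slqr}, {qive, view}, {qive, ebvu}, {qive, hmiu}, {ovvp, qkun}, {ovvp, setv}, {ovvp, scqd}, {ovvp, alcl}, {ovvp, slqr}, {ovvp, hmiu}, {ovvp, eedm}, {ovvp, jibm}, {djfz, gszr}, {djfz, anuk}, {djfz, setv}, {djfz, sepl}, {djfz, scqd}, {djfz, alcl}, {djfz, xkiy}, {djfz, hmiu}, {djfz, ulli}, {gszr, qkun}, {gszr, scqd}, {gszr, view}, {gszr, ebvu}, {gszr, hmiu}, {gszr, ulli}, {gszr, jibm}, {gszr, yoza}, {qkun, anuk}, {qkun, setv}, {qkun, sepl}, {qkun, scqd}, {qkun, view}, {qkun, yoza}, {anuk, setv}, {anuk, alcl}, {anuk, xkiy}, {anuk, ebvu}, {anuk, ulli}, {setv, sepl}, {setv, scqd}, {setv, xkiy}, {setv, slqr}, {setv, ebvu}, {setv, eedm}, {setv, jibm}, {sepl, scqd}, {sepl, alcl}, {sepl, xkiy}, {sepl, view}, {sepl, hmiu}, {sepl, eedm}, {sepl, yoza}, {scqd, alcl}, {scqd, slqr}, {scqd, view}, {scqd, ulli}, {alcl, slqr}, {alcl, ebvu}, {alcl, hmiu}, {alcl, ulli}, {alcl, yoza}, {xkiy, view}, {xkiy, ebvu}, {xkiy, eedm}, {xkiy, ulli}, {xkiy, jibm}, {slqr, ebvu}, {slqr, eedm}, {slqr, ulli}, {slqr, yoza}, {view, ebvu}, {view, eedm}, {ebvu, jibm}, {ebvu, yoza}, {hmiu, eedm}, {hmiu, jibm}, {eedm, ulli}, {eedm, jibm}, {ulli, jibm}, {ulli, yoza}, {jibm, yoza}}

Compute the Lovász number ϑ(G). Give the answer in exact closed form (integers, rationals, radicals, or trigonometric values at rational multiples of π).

Vertex djfz has 14 neighbors: iqoc, trwl, ootp, hzgx, idep, gszr, anuk, setv, sepl, scqd, alcl, xkiy, hmiu, ulli.
Vertex view has 14 neighbors: iqoc, xhrc, ootp, szhj, idep, zjns, qive, gszr, qkun, sepl, scqd, xkiy, ebvu, eedm.
N(idep) = {xhrc, ootp, hzgx, szhj, bdzr, ovvp, djfz, gszr, anuk, alcl, view, ebvu, hmiu, eedm}, |N(idep)| = 14.
deg(alcl) = 14; N(alcl) = {szhj, idep, zjns, qive, ovvp, djfz, anuk, sepl, scqd, slqr, ebvu, hmiu, ulli, yoza}.
G on 29 vertices is 14-regular; SR(29,14,6,7) — a Paley graph.
A has 3 distinct eigenvalues ≈ [14.0, 2.193, -3.193].
ϑ = −N·λ_min/(λ_max−λ_min) = −29·(-sqrt(29)/2 - 1/2)/(14−(-sqrt(29)/2 - 1/2)) = sqrt(29).
≈ 5.38516 (to 5 d.p.).

sqrt(29)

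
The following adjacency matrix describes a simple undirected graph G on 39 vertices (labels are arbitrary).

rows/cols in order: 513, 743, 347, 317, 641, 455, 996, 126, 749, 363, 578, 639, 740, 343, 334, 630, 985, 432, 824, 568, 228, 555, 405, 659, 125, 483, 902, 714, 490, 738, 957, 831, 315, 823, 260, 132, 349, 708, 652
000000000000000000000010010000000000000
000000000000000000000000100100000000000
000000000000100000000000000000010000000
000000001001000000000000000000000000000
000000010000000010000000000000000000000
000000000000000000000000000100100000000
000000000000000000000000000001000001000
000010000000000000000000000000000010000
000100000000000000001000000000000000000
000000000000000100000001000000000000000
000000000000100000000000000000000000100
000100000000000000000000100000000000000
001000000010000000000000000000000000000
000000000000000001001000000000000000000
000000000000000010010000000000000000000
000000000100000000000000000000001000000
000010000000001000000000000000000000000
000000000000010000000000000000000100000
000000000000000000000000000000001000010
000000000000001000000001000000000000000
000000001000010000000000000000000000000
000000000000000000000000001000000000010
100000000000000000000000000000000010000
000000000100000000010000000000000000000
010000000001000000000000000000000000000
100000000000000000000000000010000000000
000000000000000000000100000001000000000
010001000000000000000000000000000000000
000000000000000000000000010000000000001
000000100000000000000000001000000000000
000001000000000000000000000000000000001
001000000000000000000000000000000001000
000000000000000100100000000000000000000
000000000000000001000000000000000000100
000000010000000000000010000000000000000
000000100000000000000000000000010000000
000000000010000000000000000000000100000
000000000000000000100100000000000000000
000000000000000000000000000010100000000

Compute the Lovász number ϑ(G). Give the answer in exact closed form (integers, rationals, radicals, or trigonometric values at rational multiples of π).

Vertex 641 has 2 neighbors: 126, 985.
Vertex 957 has 2 neighbors: 455, 652.
N(738) = {996, 902}, |N(738)| = 2.
Vertex 126 has 2 neighbors: 641, 260.
G on 39 vertices is 2-regular; the odd cycle C_{39}.
Distinct eigenvalues (to 6 d.p.): [2.0, 1.974101, 1.897073, 1.770912, 1.598886, 1.385449, 1.136129, 0.857385, 0.556435, 0.241073, -0.080532, -0.400051, -0.70921, -1.0, -1.264891, -1.497021, -1.69038, -1.839959, -1.941884, -1.993515].
Lovász: ϑ = −39(-2*cos(pi/39))/(2+-(-1)*2*cos(pi/39)) = 39*cos(pi/39)/(cos(pi/39) + 1).
≈ 19.46833241 (to 8 d.p.).
α=19, χ(Ḡ)=20; ϑ=39*cos(pi/39)/(cos(pi/39) + 1) lies between (both strict).

39*cos(pi/39)/(cos(pi/39) + 1)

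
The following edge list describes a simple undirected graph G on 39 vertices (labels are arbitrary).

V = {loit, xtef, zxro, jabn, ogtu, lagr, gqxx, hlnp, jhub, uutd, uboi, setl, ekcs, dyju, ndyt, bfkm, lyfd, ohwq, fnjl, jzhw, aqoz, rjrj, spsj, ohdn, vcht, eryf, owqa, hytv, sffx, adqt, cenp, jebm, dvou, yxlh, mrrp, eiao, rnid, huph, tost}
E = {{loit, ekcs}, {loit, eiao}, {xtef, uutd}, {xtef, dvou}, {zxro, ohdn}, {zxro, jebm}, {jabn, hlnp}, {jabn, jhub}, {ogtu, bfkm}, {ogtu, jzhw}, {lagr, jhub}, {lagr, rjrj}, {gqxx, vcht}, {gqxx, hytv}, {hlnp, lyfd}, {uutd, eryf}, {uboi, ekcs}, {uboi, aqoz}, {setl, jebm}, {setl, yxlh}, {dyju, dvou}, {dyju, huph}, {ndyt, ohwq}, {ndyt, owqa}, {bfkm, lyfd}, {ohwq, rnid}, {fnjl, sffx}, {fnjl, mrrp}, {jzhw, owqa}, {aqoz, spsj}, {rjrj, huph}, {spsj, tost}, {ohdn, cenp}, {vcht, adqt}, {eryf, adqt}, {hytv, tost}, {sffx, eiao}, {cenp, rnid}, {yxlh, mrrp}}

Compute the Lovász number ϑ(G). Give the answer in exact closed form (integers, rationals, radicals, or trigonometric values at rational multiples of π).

deg(huph) = 2; N(huph) = {dyju, rjrj}.
N(ohdn) = {zxro, cenp}, |N(ohdn)| = 2.
N(lagr) = {jhub, rjrj}, |N(lagr)| = 2.
deg(yxlh) = 2; N(yxlh) = {setl, mrrp}.
Regular of degree 2 on 39 vertices: a single 39-cycle (edge-transitive).
Distinct eigenvalues (to 4 d.p.): [2.0, 1.9741, 1.8971, 1.7709, 1.5989, 1.3854, 1.1361, 0.8574, 0.5564, 0.2411, -0.0805, -0.4001, -0.7092, -1.0, -1.2649, -1.497, -1.6904, -1.84, -1.9419, -1.9935].
With N=39: ϑ(G) = 39·(-(-1)*2*cos(pi/39))/(2−(-2*cos(pi/39))) = 39*cos(pi/39)/(cos(pi/39) + 1).
Numerically 19.468332.
Check 19 ≤ 39*cos(pi/39)/(cos(pi/39) + 1) ≤ 20: both strict.

39*cos(pi/39)/(cos(pi/39) + 1)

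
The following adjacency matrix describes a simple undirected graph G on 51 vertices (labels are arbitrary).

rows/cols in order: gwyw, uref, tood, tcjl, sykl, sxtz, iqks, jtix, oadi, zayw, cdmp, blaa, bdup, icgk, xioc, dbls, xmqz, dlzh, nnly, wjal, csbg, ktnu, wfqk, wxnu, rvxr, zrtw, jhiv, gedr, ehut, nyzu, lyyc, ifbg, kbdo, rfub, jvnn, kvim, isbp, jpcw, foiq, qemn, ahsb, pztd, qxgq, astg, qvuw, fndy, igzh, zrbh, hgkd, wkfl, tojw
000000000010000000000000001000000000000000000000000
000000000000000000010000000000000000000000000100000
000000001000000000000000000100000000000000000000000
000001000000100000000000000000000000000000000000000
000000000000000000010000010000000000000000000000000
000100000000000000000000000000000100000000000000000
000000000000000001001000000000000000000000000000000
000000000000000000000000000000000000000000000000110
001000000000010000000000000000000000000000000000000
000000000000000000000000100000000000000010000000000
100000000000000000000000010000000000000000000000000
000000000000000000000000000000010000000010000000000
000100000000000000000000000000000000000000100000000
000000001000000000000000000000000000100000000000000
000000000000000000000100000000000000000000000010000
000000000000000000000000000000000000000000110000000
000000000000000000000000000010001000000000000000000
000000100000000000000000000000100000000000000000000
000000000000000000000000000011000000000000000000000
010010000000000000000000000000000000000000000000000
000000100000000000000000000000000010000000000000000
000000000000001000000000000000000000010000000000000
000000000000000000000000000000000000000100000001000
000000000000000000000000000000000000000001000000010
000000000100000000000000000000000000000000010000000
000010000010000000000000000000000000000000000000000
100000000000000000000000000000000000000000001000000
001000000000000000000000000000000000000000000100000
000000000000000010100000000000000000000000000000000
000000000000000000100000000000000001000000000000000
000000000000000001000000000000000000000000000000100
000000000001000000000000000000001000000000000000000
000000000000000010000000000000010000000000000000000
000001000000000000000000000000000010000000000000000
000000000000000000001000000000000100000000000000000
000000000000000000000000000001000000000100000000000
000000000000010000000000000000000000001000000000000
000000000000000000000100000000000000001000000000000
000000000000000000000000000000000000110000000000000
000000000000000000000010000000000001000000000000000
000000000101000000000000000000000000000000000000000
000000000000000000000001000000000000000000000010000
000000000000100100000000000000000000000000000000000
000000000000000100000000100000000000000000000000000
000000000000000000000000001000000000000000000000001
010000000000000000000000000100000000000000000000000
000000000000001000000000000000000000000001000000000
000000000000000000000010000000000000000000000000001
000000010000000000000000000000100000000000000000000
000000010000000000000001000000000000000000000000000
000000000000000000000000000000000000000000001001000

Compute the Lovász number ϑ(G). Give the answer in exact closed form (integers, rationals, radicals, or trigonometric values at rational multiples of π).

51*cos(pi/51)/(cos(pi/51) + 1)

deg(gwyw) = 2; N(gwyw) = {cdmp, jhiv}.
deg(qvuw) = 2; N(qvuw) = {jhiv, tojw}.
N(csbg) = {iqks, jvnn}, |N(csbg)| = 2.
deg(wjal) = 2; N(wjal) = {uref, sykl}.
deg(v) = 2 for all v (|V|=51); connected 2-regular on 51 ⇒ C_{51}.
spec(A) ≈ [2.0, 1.984841, 1.939594, 1.864944, 1.762024, 1.632394, 1.478018, 1.301237, 1.10473, 0.891477, 0.66471, 0.427866, 0.184537, -0.06159, -0.306783, -0.547326, -0.779572, -1.0, -1.205269, -1.392268, -1.558161, -1.700434, -1.816931, -1.905884, -1.965946, -1.996207] (distinct, 6 d.p.).
−51·(-2*cos(pi/51)) / ((2)−(-2*cos(pi/51))) = 51*cos(pi/51)/(cos(pi/51) + 1) = ϑ(G).
= 25.4757945… (decimal).
α=25, χ(Ḡ)=26; ϑ=51*cos(pi/51)/(cos(pi/51) + 1) lies between (both strict).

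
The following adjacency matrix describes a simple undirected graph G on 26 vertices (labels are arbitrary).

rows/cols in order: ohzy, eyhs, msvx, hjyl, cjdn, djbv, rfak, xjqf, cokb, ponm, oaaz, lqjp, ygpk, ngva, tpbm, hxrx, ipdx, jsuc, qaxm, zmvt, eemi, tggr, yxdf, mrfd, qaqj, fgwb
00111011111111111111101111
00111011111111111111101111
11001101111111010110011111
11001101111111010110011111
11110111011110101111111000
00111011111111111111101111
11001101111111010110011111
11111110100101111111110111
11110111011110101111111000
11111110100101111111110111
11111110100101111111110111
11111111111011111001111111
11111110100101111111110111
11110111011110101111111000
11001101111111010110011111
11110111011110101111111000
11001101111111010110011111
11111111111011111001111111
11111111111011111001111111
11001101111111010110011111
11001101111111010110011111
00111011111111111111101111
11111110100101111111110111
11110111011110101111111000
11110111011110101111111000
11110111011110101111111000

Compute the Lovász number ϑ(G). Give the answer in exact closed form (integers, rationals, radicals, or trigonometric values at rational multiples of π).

deg(cokb) = 19; N(cokb) = {ohzy, eyhs, msvx, hjyl, djbv, rfak, xjqf, ponm, oaaz, lqjp, ygpk, tpbm, ipdx, jsuc, qaxm, zmvt, eemi, tggr, yxdf}.
deg(fgwb) = 19; N(fgwb) = {ohzy, eyhs, msvx, hjyl, djbv, rfak, xjqf, ponm, oaaz, lqjp, ygpk, tpbm, ipdx, jsuc, qaxm, zmvt, eemi, tggr, yxdf}.
Vertex zmvt has 19 neighbors: ohzy, eyhs, cjdn, djbv, xjqf, cokb, ponm, oaaz, lqjp, ygpk, ngva, hxrx, jsuc, qaxm, tggr, yxdf, mrfd, qaqj, fgwb.
Vertex oaaz has 21 neighbors: ohzy, eyhs, msvx, hjyl, cjdn, djbv, rfak, cokb, lqjp, ngva, tpbm, hxrx, ipdx, jsuc, qaxm, zmvt, eemi, tggr, mrfd, qaqj, fgwb.
Complete 5-partite, parts [7, 7, 5, 4, 3]: perfect, ϑ = α = 7.
ϑ(G) ≈ 7.0000000.
Sandwich: α(G)=7 ≤ ϑ(G)=7 ≤ χ(Ḡ)=7 (collapsed).

7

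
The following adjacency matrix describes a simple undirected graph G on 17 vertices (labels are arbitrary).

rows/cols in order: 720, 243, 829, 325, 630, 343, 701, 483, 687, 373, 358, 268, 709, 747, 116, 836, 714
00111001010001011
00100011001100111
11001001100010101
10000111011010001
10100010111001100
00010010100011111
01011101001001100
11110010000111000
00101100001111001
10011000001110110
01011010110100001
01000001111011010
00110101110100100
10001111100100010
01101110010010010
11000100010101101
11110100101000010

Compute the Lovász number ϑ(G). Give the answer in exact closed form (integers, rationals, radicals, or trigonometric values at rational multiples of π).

sqrt(17)

deg(373) = 8; N(373) = {720, 325, 630, 358, 268, 709, 116, 836}.
Vertex 268 has 8 neighbors: 243, 483, 687, 373, 358, 709, 747, 836.
Vertex 483 has 8 neighbors: 720, 243, 829, 325, 701, 268, 709, 747.
Vertex 116 has 8 neighbors: 243, 829, 630, 343, 701, 373, 709, 836.
Every vertex has degree 8 (N=17); SR(17,8,3,4) — a Paley graph.
The 3 distinct eigenvalues: [8.0, 1.5616, -2.5616].
With N=17: ϑ(G) = 17·(-(-sqrt(17)/2 - 1/2))/(8−(-sqrt(17)/2 - 1/2)) = sqrt(17).
ϑ(G) ≈ 4.12311.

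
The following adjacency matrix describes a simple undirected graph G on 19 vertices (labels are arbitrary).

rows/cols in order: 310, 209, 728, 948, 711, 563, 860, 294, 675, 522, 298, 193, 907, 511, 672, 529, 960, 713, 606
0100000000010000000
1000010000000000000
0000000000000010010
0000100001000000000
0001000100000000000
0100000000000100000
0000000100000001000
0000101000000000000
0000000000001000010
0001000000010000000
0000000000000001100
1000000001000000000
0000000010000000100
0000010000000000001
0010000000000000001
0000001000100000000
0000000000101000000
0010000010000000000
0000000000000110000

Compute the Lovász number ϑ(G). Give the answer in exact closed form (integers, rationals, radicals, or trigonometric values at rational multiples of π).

Vertex 310 has 2 neighbors: 209, 193.
Vertex 193 has 2 neighbors: 310, 522.
deg(711) = 2; N(711) = {948, 294}.
deg(672) = 2; N(672) = {728, 606}.
19-vertex 2-regular graph: this is C_{19}, the 19-cycle.
spec(A) ≈ [2.0, 1.892, 1.578, 1.094, 0.491, -0.165, -0.803, -1.355, -1.759, -1.973] (distinct, 3 d.p.).
−19·(-2*cos(pi/19)) / ((2)−(-2*cos(pi/19))) = 19*cos(pi/19)/(cos(pi/19) + 1) = ϑ(G).
= 9.43477137… (decimal).
Check 9 ≤ 19*cos(pi/19)/(cos(pi/19) + 1) ≤ 10: both strict.

19*cos(pi/19)/(cos(pi/19) + 1)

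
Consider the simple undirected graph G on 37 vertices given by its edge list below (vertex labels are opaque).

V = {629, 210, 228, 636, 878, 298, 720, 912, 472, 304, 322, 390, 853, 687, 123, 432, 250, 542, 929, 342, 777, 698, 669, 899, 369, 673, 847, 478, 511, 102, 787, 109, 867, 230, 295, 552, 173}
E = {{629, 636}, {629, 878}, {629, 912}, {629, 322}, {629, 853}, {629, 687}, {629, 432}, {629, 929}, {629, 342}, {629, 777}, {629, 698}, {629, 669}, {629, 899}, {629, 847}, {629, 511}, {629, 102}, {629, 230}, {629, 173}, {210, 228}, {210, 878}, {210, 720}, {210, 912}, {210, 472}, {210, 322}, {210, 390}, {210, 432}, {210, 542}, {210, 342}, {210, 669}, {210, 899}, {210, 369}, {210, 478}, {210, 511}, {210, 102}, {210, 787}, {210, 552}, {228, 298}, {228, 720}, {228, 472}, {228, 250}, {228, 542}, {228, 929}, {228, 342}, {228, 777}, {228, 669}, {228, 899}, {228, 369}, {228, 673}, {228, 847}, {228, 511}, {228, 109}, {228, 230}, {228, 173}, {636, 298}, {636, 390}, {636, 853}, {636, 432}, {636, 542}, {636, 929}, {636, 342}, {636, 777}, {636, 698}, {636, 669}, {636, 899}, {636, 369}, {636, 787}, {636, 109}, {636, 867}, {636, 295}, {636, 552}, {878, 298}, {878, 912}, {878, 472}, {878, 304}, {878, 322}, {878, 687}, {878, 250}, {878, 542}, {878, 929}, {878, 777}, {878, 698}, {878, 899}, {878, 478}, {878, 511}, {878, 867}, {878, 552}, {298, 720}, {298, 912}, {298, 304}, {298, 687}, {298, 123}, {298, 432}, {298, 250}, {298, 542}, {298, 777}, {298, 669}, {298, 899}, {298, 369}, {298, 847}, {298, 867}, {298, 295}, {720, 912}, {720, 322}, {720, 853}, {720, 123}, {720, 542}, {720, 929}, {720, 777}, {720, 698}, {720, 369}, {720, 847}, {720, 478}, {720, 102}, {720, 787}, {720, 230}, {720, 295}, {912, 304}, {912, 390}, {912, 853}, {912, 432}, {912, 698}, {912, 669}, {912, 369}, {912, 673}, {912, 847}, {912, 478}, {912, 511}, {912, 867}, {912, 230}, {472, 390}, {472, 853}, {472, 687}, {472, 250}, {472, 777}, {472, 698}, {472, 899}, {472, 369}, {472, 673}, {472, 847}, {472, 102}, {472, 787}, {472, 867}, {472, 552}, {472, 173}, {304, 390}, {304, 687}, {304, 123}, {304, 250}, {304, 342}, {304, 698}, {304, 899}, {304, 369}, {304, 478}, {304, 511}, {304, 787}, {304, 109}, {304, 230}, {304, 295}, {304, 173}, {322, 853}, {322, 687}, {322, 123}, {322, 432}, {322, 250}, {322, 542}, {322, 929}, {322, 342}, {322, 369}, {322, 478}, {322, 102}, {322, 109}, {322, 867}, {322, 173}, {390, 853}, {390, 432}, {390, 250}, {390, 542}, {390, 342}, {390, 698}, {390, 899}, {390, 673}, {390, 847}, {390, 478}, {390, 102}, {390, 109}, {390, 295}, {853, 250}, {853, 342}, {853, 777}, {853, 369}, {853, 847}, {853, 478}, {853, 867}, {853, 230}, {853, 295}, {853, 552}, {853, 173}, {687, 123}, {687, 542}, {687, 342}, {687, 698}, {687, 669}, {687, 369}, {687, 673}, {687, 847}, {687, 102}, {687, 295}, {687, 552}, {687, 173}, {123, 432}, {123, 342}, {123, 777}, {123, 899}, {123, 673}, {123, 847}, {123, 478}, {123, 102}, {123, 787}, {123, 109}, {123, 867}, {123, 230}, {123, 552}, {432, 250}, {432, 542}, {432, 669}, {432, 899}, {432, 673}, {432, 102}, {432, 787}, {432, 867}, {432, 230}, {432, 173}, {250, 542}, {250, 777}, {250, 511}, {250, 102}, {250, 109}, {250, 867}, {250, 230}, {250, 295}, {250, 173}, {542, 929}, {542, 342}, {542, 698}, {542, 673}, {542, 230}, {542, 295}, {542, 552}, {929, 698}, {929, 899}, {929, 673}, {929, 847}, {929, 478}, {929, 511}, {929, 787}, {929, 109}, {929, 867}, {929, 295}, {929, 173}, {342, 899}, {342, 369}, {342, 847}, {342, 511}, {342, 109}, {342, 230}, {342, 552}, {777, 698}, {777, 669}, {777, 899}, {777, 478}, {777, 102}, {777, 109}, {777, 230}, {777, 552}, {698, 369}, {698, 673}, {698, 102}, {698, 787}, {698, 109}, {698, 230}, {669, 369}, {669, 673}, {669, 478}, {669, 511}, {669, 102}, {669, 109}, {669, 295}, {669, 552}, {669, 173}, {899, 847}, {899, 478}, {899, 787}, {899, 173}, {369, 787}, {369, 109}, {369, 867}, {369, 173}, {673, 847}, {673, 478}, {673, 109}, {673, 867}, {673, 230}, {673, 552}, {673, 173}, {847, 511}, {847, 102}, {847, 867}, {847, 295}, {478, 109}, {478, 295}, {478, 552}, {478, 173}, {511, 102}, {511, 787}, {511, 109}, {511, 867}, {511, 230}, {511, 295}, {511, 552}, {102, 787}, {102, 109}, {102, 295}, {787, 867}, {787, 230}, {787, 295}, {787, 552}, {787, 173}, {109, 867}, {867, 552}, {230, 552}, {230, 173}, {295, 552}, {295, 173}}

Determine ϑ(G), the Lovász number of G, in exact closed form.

deg(787) = 18; N(787) = {210, 636, 720, 472, 304, 123, 432, 929, 698, 899, 369, 511, 102, 867, 230, 295, 552, 173}.
N(304) = {878, 298, 912, 390, 687, 123, 250, 342, 698, 899, 369, 478, 511, 787, 109, 230, 295, 173}, |N(304)| = 18.
Vertex 102 has 18 neighbors: 629, 210, 720, 472, 322, 390, 687, 123, 432, 250, 777, 698, 669, 847, 511, 787, 109, 295.
deg(228) = 18; N(228) = {210, 298, 720, 472, 250, 542, 929, 342, 777, 669, 899, 369, 673, 847, 511, 109, 230, 173}.
37-vertex 18-regular graph: SR(37,18,8,9) — a Paley graph.
A has 3 distinct eigenvalues ≈ [18.0, 2.5414, -3.5414].
−37·(-sqrt(37)/2 - 1/2) / ((18)−(-sqrt(37)/2 - 1/2)) = sqrt(37) = ϑ(G).
ϑ(G) ≈ 6.0828.

sqrt(37)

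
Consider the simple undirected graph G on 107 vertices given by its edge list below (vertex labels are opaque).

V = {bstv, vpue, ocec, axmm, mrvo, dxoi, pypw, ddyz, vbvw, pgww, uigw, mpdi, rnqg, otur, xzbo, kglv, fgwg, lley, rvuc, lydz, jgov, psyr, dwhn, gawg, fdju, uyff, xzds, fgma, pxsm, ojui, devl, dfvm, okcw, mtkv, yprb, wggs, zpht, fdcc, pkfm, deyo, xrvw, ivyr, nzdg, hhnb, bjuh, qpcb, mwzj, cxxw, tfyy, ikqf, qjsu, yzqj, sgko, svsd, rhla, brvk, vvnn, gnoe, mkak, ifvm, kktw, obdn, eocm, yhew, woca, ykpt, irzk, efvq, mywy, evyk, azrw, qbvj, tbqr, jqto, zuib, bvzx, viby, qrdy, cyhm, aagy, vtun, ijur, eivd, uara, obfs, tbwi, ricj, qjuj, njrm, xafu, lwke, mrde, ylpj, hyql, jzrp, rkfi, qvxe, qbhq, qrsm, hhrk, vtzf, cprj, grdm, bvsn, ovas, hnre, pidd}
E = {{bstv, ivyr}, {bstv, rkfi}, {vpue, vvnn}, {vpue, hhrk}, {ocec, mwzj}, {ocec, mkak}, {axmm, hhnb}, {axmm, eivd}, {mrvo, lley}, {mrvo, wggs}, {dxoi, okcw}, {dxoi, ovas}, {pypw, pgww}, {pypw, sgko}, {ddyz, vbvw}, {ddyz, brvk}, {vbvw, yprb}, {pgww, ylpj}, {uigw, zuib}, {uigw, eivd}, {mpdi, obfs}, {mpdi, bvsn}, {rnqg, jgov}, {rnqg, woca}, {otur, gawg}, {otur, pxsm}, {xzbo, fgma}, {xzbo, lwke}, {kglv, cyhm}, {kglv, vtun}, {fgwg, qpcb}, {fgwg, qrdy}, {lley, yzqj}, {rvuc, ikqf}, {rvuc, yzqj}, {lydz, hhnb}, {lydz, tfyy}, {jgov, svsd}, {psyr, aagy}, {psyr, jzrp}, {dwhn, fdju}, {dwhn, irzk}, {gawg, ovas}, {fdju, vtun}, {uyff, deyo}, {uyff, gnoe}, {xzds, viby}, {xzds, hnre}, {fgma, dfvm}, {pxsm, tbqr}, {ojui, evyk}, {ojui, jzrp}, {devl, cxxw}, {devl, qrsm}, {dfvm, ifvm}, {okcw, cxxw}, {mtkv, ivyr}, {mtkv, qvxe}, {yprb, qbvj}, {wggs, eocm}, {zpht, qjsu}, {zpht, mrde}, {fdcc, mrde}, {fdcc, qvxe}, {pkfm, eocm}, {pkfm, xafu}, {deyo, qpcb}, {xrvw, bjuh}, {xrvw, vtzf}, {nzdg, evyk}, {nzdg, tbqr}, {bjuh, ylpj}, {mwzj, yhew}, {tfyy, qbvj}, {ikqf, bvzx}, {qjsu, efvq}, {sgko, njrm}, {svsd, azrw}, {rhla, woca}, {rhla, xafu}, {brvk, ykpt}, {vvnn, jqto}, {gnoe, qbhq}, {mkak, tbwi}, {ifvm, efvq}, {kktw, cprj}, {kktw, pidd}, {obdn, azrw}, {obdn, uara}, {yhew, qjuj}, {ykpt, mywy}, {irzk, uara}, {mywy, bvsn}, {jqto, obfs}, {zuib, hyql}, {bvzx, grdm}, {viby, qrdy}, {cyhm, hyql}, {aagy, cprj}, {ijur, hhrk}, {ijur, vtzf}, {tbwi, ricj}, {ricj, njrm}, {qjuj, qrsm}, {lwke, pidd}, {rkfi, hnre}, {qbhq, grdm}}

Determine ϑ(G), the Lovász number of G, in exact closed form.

N(lydz) = {hhnb, tfyy}, |N(lydz)| = 2.
deg(ojui) = 2; N(ojui) = {evyk, jzrp}.
deg(otur) = 2; N(otur) = {gawg, pxsm}.
deg(rkfi) = 2; N(rkfi) = {bstv, hnre}.
2-regular, N=107; the odd cycle C_{107}.
spec(A) ≈ [2.0, 1.99655, 1.98622, 1.96905, 1.94508, 1.91441, 1.87714, 1.8334, 1.78334, 1.72714, 1.66498, 1.59707, 1.52367, 1.44501, 1.36137, 1.27304, 1.18032, 1.08353, 0.983, 0.87909, 0.77214, 0.66254, 0.55065, 0.43686, 0.32157, 0.20516, 0.08805, -0.02936, -0.14667, -0.26348, -0.37938, -0.49397, -0.60685, -0.71765, -0.82597, -0.93145, -1.03371, -1.13241, -1.22721, -1.31777, -1.40379, -1.48498, -1.56104, -1.63173, -1.69679, -1.756, -1.80915, -1.85607, -1.8966, -1.93058, -1.95791, -1.97849, -1.99225, -1.99914] (distinct, 5 d.p.).
λ_max=2, λ_min=-2*cos(pi/107); ϑ = −107·λ_min/(λ_max−λ_min) = 107*cos(pi/107)/(cos(pi/107) + 1).
≈ 53.488468 (to 6 d.p.).
53 ≤ 107*cos(pi/107)/(cos(pi/107) + 1) ≤ 54: both strict.

107*cos(pi/107)/(cos(pi/107) + 1)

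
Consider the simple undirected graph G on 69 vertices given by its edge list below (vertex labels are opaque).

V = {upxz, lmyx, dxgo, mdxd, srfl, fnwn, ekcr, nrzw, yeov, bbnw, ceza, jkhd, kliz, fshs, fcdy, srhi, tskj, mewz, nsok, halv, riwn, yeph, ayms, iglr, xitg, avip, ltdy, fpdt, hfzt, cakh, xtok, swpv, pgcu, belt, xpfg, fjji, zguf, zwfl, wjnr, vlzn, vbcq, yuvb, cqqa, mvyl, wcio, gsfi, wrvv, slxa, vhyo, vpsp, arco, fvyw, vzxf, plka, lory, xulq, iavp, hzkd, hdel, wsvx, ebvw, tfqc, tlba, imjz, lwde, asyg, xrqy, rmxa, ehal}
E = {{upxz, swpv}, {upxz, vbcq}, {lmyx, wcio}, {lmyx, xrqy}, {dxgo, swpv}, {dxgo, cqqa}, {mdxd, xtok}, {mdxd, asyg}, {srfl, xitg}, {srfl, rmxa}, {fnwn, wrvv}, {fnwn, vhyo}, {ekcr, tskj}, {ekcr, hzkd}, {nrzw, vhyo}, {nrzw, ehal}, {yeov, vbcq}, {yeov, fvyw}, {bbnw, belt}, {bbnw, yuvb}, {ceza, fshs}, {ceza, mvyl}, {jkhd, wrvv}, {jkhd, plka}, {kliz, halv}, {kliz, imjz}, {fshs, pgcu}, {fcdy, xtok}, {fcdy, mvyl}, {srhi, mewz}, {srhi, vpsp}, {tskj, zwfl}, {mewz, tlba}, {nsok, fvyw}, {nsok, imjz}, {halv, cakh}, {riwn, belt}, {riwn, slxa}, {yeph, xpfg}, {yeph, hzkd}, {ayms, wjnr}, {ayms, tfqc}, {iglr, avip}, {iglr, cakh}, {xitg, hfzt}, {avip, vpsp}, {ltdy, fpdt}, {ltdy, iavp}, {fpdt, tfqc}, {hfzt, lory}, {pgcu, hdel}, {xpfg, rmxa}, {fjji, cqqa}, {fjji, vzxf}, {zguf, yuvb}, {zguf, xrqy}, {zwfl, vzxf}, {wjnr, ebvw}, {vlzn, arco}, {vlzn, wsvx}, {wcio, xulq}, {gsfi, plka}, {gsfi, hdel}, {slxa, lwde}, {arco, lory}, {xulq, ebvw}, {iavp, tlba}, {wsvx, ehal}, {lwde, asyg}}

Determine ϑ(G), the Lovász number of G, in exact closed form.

69*cos(pi/69)/(cos(pi/69) + 1)

N(gsfi) = {plka, hdel}, |N(gsfi)| = 2.
deg(iglr) = 2; N(iglr) = {avip, cakh}.
N(plka) = {jkhd, gsfi}, |N(plka)| = 2.
N(zwfl) = {tskj, vzxf}, |N(zwfl)| = 2.
Regular of degree 2 on 69 vertices: this is C_{69}, the 69-cycle.
Distinct eigenvalues (to 3 d.p.): [2.0, 1.992, 1.967, 1.926, 1.869, 1.796, 1.709, 1.607, 1.492, 1.365, 1.227, 1.078, 0.92, 0.755, 0.583, 0.407, 0.227, 0.046, -0.136, -0.317, -0.496, -0.67, -0.838, -1.0, -1.153, -1.297, -1.43, -1.551, -1.66, -1.754, -1.834, -1.899, -1.948, -1.981, -1.998].
λ_max=2, λ_min=-2*cos(pi/69); ϑ = −69·λ_min/(λ_max−λ_min) = 69*cos(pi/69)/(cos(pi/69) + 1).
= 34.48211410… (decimal).
34 ≤ 69*cos(pi/69)/(cos(pi/69) + 1) ≤ 35: both strict.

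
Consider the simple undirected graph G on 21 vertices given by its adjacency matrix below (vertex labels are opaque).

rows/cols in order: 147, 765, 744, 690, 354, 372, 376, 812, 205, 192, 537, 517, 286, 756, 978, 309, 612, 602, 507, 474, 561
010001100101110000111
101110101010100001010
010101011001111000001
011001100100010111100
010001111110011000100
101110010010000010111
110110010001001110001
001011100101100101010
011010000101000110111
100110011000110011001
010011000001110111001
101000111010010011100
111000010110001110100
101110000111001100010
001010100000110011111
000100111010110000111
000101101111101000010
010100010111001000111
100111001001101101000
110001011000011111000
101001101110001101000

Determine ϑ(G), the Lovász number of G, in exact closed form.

6

Vertex 812 has 10 neighbors: 744, 354, 372, 376, 192, 517, 286, 309, 602, 474.
deg(147) = 10; N(147) = {765, 372, 376, 192, 517, 286, 756, 507, 474, 561}.
Vertex 372 has 10 neighbors: 147, 744, 690, 354, 812, 537, 612, 507, 474, 561.
deg(205) = 10; N(205) = {765, 744, 354, 192, 517, 309, 612, 507, 474, 561}.
G on 21 vertices is 10-regular; this is K(7,2), the Kneser graph.
spec(A) ≈ [10.0, 1.0, -4.0] (distinct, 5 d.p.).
Lovász (edge-transitive): ϑ = −21·(-4)/((10)−(-4)) = 6.
= 6.00000000… (decimal).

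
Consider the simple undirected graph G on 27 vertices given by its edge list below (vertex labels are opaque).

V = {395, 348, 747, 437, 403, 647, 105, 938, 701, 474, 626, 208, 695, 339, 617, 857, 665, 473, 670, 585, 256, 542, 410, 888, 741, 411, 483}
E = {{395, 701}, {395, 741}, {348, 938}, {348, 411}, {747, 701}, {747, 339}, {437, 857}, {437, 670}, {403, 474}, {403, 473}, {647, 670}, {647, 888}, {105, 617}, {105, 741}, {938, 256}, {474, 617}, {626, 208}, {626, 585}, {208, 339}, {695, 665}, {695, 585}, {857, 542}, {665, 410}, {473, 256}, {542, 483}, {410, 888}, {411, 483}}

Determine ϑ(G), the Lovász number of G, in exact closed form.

deg(741) = 2; N(741) = {395, 105}.
Vertex 348 has 2 neighbors: 938, 411.
deg(747) = 2; N(747) = {701, 339}.
N(483) = {542, 411}, |N(483)| = 2.
Every vertex has degree 2 (N=27); this is C_{27}, the 27-cycle.
The 14 distinct eigenvalues: [2.0, 1.9461, 1.7873, 1.5321, 1.1943, 0.7922, 0.3473, -0.1163, -0.5736, -1.0, -1.3725, -1.671, -1.8794, -1.9865].
Lovász: ϑ = −27(-2*cos(pi/27))/(2+-(-1)*2*cos(pi/27)) = 27*cos(pi/27)/(cos(pi/27) + 1).
≈ 13.454204087 (to 9 d.p.).
Lovász sandwich 13 ≤ 27*cos(pi/27)/(cos(pi/27) + 1) ≤ 14: both strict.

27*cos(pi/27)/(cos(pi/27) + 1)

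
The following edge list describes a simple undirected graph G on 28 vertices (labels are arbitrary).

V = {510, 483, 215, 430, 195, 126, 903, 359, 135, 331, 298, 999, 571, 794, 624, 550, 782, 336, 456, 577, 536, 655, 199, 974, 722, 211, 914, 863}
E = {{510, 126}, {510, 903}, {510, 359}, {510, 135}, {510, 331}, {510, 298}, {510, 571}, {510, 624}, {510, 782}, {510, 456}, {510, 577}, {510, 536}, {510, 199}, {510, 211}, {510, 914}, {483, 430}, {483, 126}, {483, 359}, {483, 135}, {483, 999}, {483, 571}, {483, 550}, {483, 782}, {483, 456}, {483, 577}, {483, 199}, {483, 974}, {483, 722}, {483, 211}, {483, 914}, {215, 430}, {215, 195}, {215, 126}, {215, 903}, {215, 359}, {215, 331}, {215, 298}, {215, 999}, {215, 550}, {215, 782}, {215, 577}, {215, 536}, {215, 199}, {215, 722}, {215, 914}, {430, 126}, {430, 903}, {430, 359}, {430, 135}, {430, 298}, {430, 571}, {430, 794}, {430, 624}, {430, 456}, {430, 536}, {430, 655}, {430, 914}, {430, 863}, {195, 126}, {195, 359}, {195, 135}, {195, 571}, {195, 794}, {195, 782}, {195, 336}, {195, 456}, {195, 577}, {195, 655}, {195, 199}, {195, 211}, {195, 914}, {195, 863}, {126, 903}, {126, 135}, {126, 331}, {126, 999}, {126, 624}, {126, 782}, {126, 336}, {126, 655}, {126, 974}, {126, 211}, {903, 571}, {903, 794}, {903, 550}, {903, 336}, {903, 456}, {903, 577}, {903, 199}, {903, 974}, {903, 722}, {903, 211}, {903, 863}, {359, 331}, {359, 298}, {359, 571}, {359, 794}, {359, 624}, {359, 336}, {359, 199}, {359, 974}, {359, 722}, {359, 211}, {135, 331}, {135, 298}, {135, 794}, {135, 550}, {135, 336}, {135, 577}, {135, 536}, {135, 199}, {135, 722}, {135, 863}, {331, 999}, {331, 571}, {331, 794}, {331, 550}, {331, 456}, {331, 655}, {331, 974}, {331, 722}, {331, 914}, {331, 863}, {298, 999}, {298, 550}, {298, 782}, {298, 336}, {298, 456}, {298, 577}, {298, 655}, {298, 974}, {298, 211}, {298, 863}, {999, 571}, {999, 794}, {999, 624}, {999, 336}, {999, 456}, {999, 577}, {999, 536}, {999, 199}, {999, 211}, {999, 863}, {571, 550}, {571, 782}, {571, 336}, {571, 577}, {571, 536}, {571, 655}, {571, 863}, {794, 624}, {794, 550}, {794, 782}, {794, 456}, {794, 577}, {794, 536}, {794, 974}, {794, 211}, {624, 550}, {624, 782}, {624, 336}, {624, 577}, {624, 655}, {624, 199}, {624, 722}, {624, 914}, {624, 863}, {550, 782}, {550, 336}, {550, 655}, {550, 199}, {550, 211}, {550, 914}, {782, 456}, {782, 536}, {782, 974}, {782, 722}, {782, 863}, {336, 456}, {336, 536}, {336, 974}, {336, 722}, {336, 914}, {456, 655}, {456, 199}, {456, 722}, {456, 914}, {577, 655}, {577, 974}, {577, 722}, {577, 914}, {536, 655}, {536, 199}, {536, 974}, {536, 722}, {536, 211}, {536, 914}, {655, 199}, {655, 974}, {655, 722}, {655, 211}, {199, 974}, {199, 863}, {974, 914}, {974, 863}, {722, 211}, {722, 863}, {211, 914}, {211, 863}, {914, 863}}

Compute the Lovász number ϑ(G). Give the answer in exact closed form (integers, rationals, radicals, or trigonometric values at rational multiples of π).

7

Vertex 359 has 15 neighbors: 510, 483, 215, 430, 195, 331, 298, 571, 794, 624, 336, 199, 974, 722, 211.
deg(126) = 15; N(126) = {510, 483, 215, 430, 195, 903, 135, 331, 999, 624, 782, 336, 655, 974, 211}.
Vertex 483 has 15 neighbors: 430, 126, 359, 135, 999, 571, 550, 782, 456, 577, 199, 974, 722, 211, 914.
Vertex 331 has 15 neighbors: 510, 215, 126, 359, 135, 999, 571, 794, 550, 456, 655, 974, 722, 914, 863.
deg(v) = 15 for all v (|V|=28); Kneser K(8,2) on C(8,2)=28 vertices.
The 3 distinct eigenvalues: [15.0, 1.0, -5.0].
−28·(-5) / ((15)−(-5)) = 7 = ϑ(G).
Numerically 7.0000.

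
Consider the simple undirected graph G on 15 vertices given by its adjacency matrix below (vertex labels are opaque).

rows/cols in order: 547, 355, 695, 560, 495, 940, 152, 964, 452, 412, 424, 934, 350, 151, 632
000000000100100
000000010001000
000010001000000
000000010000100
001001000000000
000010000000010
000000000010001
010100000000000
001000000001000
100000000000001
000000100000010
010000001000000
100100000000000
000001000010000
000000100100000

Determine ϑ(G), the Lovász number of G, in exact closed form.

deg(152) = 2; N(152) = {424, 632}.
Vertex 560 has 2 neighbors: 964, 350.
Vertex 495 has 2 neighbors: 695, 940.
deg(350) = 2; N(350) = {547, 560}.
G on 15 vertices is 2-regular; this is C_{15}, the 15-cycle.
The 8 distinct eigenvalues: [2.0, 1.827091, 1.338261, 0.618034, -0.209057, -1.0, -1.618034, -1.956295].
ϑ = −N·λ_min/(λ_max−λ_min) = −15·(-2*cos(pi/15))/(2−(-2*cos(pi/15))) = 15*cos(pi/15)/(cos(pi/15) + 1).
≈ 7.41714825 (to 8 d.p.).
Lovász sandwich 7 ≤ 15*cos(pi/15)/(cos(pi/15) + 1) ≤ 8: both strict.

15*cos(pi/15)/(cos(pi/15) + 1)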